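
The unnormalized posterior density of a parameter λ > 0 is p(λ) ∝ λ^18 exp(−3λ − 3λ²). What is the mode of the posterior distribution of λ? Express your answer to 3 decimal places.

ℓ'(λ) = 18/λ − 3 − 6λ. Setting this to zero and multiplying by λ: 6λ² + 3λ − 18 = 0.
λ = (−3 + √(3² + 4·6·18)) / (2·6) = (−3 + √441) / 12 = (−3 + 21)/12 = 3/2.
ℓ''(λ) = −18/λ² − 6 < 0, confirming a maximum.

λ̂_MAP = 1.500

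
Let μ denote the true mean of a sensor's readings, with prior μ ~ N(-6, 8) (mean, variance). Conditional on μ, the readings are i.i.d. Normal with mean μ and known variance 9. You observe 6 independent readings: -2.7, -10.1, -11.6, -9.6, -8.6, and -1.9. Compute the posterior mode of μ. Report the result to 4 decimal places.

n = 6; x̄ = ((-2.7) + (-10.1) + (-11.6) + (-9.6) + (-8.6) + (-1.9))/6 = -44.5/6 = -89/12 ≈ -7.4167.
For a Normal prior and Normal likelihood with known variance, the posterior is Normal; its mode equals its mean, the precision-weighted average.
Prior precision 1/σ₀² = 1/8 = 0.125; data precision n/σ² = 6/9 = 2/3.
μ̂ = (0.125·(-6) + (2/3)·(-89/12)) / (0.125 + 2/3) = (-205/36)/(19/24) = -410/57 ≈ -7.1930.

μ̂_MAP = -7.1930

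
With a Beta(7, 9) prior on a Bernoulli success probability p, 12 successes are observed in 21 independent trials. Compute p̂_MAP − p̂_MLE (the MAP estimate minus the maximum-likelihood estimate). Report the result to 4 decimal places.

Posterior is Beta(19, 18); MAP = (19−1)/(37−2) = 18/35 ≈ 0.51429.
MLE ignores the prior: p̂_MLE = k/n = 12/21 ≈ 0.57143.
Difference = 18/35 − 12/21 = -2/35 ≈ -0.0571.

MAP − MLE = -0.0571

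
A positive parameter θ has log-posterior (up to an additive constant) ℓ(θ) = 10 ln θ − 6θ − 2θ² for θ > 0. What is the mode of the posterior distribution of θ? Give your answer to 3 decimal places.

ℓ'(θ) = 10/θ − 6 − 4θ. Setting this to zero and multiplying by θ: 4θ² + 6θ − 10 = 0.
θ = (−6 + √(6² + 4·4·10)) / (2·4) = (−6 + √196) / 8 = (−6 + 14)/8 = 1.
ℓ''(θ) = −10/θ² − 4 < 0, confirming a maximum.

θ̂_MAP = 1.000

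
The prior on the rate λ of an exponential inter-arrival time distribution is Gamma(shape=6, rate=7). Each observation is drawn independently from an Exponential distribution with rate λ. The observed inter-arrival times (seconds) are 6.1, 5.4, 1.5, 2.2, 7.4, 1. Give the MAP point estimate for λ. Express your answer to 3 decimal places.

λ̂_MAP = 0.359

The Exponential(rate=λ) likelihood is ∝ λ^n e^(−λΣtᵢ). Here n = 6 and Σtᵢ = 6.1 + 5.4 + 1.5 + 2.2 + 7.4 + 1 = 23.6.
Posterior ∝ λ^5e^(−7λ) · λ^6e^(−23.6λ) = λ^11e^(−30.6λ), i.e. Gamma(12, 30.6).
Mode = (a−1)/b = 11/30.6 ≈ 0.359.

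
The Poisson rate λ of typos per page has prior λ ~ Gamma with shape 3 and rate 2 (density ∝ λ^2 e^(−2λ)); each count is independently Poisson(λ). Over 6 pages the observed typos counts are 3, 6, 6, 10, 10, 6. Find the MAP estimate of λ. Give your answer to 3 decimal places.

λ̂_MAP = 5.375

Σxᵢ = 3+6+6+10+10+6 = 41, with n = 6.
Posterior ∝ λ^2e^(−2λ) · λ^41e^(−6λ) = λ^43e^(−8λ), i.e. Gamma(shape=44, rate=8).
The mode of a Gamma(a, b) with a ≥ 1 (shape–rate) is (a−1)/b = 43/8 ≈ 5.375.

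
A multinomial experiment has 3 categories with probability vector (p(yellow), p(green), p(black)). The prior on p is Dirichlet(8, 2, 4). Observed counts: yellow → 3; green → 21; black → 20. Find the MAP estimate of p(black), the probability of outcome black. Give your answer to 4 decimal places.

The posterior is Dirichlet(αᵢ + nᵢ) = Dirichlet(11, 23, 24).
For a Dirichlet(a₁,…,a_K) with all aᵢ > 1, the mode has j-th component (aⱼ − 1)/(Σaᵢ − K).
Here Σaᵢ = 58 and K = 3, so p(black) = (24 − 1)/(58 − 3) = 23/55 ≈ 0.4182.

MAP estimate of p(black) = 0.4182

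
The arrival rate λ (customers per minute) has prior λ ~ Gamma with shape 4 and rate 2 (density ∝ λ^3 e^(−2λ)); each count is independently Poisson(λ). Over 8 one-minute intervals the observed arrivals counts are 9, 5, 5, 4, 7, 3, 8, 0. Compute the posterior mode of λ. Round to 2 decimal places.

Σxᵢ = 9+5+5+4+7+3+8+0 = 41, with n = 8.
Posterior ∝ λ^3e^(−2λ) · λ^41e^(−8λ) = λ^44e^(−10λ), i.e. Gamma(shape=45, rate=10).
The mode of a Gamma(a, b) with a ≥ 1 (shape–rate) is (a−1)/b = 44/10 ≈ 4.40.

λ̂_MAP = 4.40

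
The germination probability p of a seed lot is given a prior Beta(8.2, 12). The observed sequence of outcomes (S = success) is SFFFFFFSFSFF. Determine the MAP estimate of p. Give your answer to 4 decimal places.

Prior: Beta(8.2, 12).
Data: 3 successes in 12 trials (from the sequence). The binomial likelihood contributes p^3(1−p)^9, so the posterior is Beta(8.2+3, 12+9) = Beta(11.2, 21).
For Beta(a, b) with a, b > 1 the mode is (a−1)/(a+b−2) = 10.2/30.2 ≈ 0.3377.

p̂_MAP = 0.3377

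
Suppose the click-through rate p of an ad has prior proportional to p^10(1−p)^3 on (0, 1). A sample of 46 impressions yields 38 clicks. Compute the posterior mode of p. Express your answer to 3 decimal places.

p̂_MAP = 0.814

The prior density ∝ p^10(1−p)^3 is the kernel of Beta(11, 4).
Data: 38 successes in 46 trials. The binomial likelihood contributes p^38(1−p)^8, so the posterior is Beta(11+38, 4+8) = Beta(49, 12).
For Beta(a, b) with a, b > 1 the mode is (a−1)/(a+b−2) = 48/59 ≈ 0.814.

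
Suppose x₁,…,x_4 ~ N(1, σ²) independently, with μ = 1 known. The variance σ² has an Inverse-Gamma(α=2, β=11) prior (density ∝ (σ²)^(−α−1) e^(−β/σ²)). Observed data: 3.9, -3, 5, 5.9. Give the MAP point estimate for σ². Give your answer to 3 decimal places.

Sum of squared deviations about the known mean: SS = (3.9−1)² + (-3−1)² + (5−1)² + (5.9−1)² = 64.42.
The Normal likelihood contributes (σ²)^(−n/2) exp(−SS/(2σ²)), so the posterior is Inverse-Gamma(α + n/2, β + SS/2) = Inverse-Gamma(4, 43.21).
The mode of Inverse-Gamma(a, b) is b/(a+1) = 43.21/5 ≈ 8.642.

σ̂²_MAP = 8.642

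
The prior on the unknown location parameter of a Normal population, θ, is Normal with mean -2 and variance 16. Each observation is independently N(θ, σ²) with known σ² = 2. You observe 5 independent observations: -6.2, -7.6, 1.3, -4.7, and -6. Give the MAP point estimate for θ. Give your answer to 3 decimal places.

θ̂_MAP = -4.576

n = 5; x̄ = ((-6.2) + (-7.6) + 1.3 + (-4.7) + (-6))/5 = -23.2/5 = -4.64.
For a Normal prior and Normal likelihood with known variance, the posterior is Normal; its mode equals its mean, the precision-weighted average.
Prior precision 1/σ₀² = 1/16 = 0.0625; data precision n/σ² = 5/2 = 2.5.
θ̂ = (0.0625·(-2) + 2.5·(-4.64)) / (0.0625 + 2.5) = (-11.725)/2.5625 = -938/205 ≈ -4.576.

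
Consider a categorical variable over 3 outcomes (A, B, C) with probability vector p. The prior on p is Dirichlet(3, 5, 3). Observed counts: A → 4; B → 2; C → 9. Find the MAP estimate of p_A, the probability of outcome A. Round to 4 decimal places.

The posterior is Dirichlet(αᵢ + nᵢ) = Dirichlet(7, 7, 12).
For a Dirichlet(a₁,…,a_K) with all aᵢ > 1, the mode has j-th component (aⱼ − 1)/(Σaᵢ − K).
Here Σaᵢ = 26 and K = 3, so p_A = (7 − 1)/(26 − 3) = 6/23 ≈ 0.2609.

MAP estimate of p_A = 0.2609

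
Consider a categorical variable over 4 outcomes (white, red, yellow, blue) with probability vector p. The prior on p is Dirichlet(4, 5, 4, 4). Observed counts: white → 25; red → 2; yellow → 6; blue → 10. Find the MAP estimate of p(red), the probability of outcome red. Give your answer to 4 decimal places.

The posterior is Dirichlet(αᵢ + nᵢ) = Dirichlet(29, 7, 10, 14).
For a Dirichlet(a₁,…,a_K) with all aᵢ > 1, the mode has j-th component (aⱼ − 1)/(Σaᵢ − K).
Here Σaᵢ = 60 and K = 4, so p(red) = (7 − 1)/(60 − 4) = 6/56 ≈ 0.1071.

MAP estimate of p(red) = 0.1071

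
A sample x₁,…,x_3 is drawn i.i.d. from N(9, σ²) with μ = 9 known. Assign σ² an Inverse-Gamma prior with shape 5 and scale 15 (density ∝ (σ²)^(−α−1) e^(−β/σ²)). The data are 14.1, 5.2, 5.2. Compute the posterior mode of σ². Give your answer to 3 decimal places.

σ̂²_MAP = 5.659

Sum of squared deviations about the known mean: SS = (14.1−9)² + (5.2−9)² + (5.2−9)² = 54.89.
The Normal likelihood contributes (σ²)^(−n/2) exp(−SS/(2σ²)), so the posterior is Inverse-Gamma(α + n/2, β + SS/2) = Inverse-Gamma(6.5, 42.445).
The mode of Inverse-Gamma(a, b) is b/(a+1) = 42.445/7.5 ≈ 5.659.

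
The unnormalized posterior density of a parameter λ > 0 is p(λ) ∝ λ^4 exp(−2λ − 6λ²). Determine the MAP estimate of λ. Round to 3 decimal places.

λ̂_MAP = 0.500

ℓ'(λ) = 4/λ − 2 − 12λ. Setting this to zero and multiplying by λ: 12λ² + 2λ − 4 = 0.
λ = (−2 + √(2² + 4·12·4)) / (2·12) = (−2 + √196) / 24 = (−2 + 14)/24 = 1/2.
ℓ''(λ) = −4/λ² − 12 < 0, confirming a maximum.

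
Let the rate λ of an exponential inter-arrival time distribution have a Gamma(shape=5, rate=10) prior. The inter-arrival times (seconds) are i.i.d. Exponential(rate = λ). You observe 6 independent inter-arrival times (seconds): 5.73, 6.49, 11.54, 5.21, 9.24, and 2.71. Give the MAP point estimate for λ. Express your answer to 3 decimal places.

The Exponential(rate=λ) likelihood is ∝ λ^n e^(−λΣtᵢ). Here n = 6 and Σtᵢ = 5.73 + 6.49 + 11.54 + 5.21 + 9.24 + 2.71 = 40.92.
Posterior ∝ λ^4e^(−10λ) · λ^6e^(−40.92λ) = λ^10e^(−50.92λ), i.e. Gamma(11, 50.92).
Mode = (a−1)/b = 10/50.92 ≈ 0.196.

λ̂_MAP = 0.196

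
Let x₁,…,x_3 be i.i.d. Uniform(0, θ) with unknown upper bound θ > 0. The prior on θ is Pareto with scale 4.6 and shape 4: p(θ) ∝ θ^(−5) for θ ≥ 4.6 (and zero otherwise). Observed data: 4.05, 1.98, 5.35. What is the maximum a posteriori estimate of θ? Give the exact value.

θ̂_MAP = 5.35

The Uniform(0, θ) likelihood is θ^(−n) for θ ≥ max(xᵢ), zero otherwise. Here max(xᵢ) = 5.35.
Posterior ∝ θ^(−5) · θ^(−3) = θ^(−8) on θ ≥ max(4.6, 5.35) = 5.35.
This density is strictly decreasing in θ, so the posterior mode lies at the lower boundary of the support.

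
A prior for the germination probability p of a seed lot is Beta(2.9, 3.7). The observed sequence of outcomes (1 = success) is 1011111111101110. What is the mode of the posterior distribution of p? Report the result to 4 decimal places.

p̂_MAP = 0.7233

Prior: Beta(2.9, 3.7).
Data: 13 successes in 16 trials (from the sequence). The binomial likelihood contributes p^13(1−p)^3, so the posterior is Beta(2.9+13, 3.7+3) = Beta(15.9, 6.7).
For Beta(a, b) with a, b > 1 the mode is (a−1)/(a+b−2) = 14.9/20.6 ≈ 0.7233.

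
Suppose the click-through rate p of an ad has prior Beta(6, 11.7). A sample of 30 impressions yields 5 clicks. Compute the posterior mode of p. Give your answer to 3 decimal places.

p̂_MAP = 0.219

Prior: Beta(6, 11.7).
Data: 5 successes in 30 trials. The binomial likelihood contributes p^5(1−p)^25, so the posterior is Beta(6+5, 11.7+25) = Beta(11, 36.7).
For Beta(a, b) with a, b > 1 the mode is (a−1)/(a+b−2) = 10/45.7 ≈ 0.219.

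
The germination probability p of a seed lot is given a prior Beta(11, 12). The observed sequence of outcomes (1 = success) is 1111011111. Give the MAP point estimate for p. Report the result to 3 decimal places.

Prior: Beta(11, 12).
Data: 9 successes in 10 trials (from the sequence). The binomial likelihood contributes p^9(1−p)^1, so the posterior is Beta(11+9, 12+1) = Beta(20, 13).
For Beta(a, b) with a, b > 1 the mode is (a−1)/(a+b−2) = 19/31 ≈ 0.613.

p̂_MAP = 0.613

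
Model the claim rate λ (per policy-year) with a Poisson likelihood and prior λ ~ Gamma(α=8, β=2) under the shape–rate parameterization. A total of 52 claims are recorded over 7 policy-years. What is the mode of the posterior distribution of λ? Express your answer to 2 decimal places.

λ̂_MAP = 6.56

Σxᵢ = 52, n = 7.
Posterior ∝ λ^7e^(−2λ) · λ^52e^(−7λ) = λ^59e^(−9λ), i.e. Gamma(shape=60, rate=9).
The mode of a Gamma(a, b) with a ≥ 1 (shape–rate) is (a−1)/b = 59/9 ≈ 6.56.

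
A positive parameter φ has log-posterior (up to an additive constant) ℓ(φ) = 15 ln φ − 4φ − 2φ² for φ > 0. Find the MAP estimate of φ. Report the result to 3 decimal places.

φ̂_MAP = 1.500

ℓ'(φ) = 15/φ − 4 − 4φ. Setting this to zero and multiplying by φ: 4φ² + 4φ − 15 = 0.
φ = (−4 + √(4² + 4·4·15)) / (2·4) = (−4 + √256) / 8 = (−4 + 16)/8 = 3/2.
ℓ''(φ) = −15/φ² − 4 < 0, confirming a maximum.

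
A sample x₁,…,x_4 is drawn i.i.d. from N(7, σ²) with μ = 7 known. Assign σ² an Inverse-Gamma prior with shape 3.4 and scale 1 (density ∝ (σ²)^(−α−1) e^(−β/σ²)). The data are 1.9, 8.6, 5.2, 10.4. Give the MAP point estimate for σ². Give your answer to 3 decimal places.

Sum of squared deviations about the known mean: SS = (1.9−7)² + (8.6−7)² + (5.2−7)² + (10.4−7)² = 43.37.
The Normal likelihood contributes (σ²)^(−n/2) exp(−SS/(2σ²)), so the posterior is Inverse-Gamma(α + n/2, β + SS/2) = Inverse-Gamma(5.4, 22.685).
The mode of Inverse-Gamma(a, b) is b/(a+1) = 22.685/6.4 ≈ 3.545.

σ̂²_MAP = 3.545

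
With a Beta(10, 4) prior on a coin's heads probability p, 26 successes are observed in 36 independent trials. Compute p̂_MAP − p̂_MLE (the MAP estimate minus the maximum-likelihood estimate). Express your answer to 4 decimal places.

Posterior is Beta(36, 14); MAP = (36−1)/(50−2) = 35/48 ≈ 0.72917.
MLE ignores the prior: p̂_MLE = k/n = 26/36 ≈ 0.72222.
Difference = 35/48 − 26/36 = 1/144 ≈ 0.0069.

MAP − MLE = 0.0069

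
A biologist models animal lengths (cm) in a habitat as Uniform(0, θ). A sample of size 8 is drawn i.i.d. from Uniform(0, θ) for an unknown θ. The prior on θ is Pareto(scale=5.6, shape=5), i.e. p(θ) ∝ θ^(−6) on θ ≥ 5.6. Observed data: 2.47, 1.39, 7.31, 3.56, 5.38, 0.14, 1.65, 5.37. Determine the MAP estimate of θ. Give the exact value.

The Uniform(0, θ) likelihood is θ^(−n) for θ ≥ max(xᵢ), zero otherwise. Here max(xᵢ) = 7.31.
Posterior ∝ θ^(−6) · θ^(−8) = θ^(−14) on θ ≥ max(5.6, 7.31) = 7.31.
This density is strictly decreasing in θ, so the posterior mode lies at the lower boundary of the support.

θ̂_MAP = 7.31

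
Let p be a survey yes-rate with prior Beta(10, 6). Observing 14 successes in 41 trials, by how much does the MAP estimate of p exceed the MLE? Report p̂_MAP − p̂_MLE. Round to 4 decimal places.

Posterior is Beta(24, 33); MAP = (24−1)/(57−2) = 23/55 ≈ 0.41818.
MLE ignores the prior: p̂_MLE = k/n = 14/41 ≈ 0.34146.
Difference = 23/55 − 14/41 = 173/2255 ≈ 0.0767.

MAP − MLE = 0.0767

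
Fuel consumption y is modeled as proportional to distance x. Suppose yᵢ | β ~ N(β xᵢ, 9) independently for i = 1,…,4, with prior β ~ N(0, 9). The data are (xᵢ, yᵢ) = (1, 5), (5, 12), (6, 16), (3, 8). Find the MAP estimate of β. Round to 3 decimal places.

β̂_MAP = 2.569

log p(β | y) = −Σ(yᵢ − βxᵢ)²/(2·9) − β²/(2·9) + const.
Setting the derivative to zero: Σxᵢ(yᵢ − βxᵢ)/9 − β/9 = 0, so β = Σxᵢyᵢ / (Σxᵢ² + σ²/τ²).
Σxᵢyᵢ = 1·5 + 5·12 + 6·16 + 3·8 = 185; Σxᵢ² = 71; σ²/τ² = 1.
β̂_MAP = 185 / (71 + 1) = 185/72 ≈ 2.569.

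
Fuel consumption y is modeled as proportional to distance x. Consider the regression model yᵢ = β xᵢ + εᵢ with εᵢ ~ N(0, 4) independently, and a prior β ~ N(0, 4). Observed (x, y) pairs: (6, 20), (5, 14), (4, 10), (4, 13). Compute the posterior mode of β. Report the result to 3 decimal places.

β̂_MAP = 3.000

log p(β | y) = −Σ(yᵢ − βxᵢ)²/(2·4) − β²/(2·4) + const.
Setting the derivative to zero: Σxᵢ(yᵢ − βxᵢ)/4 − β/4 = 0, so β = Σxᵢyᵢ / (Σxᵢ² + σ²/τ²).
Σxᵢyᵢ = 6·20 + 5·14 + 4·10 + 4·13 = 282; Σxᵢ² = 93; σ²/τ² = 1.
β̂_MAP = 282 / (93 + 1) = 282/94 ≈ 3.000.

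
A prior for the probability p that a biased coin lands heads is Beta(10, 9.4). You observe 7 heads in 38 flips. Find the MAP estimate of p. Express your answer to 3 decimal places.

p̂_MAP = 0.289

Prior: Beta(10, 9.4).
Data: 7 successes in 38 trials. The binomial likelihood contributes p^7(1−p)^31, so the posterior is Beta(10+7, 9.4+31) = Beta(17, 40.4).
For Beta(a, b) with a, b > 1 the mode is (a−1)/(a+b−2) = 16/55.4 ≈ 0.289.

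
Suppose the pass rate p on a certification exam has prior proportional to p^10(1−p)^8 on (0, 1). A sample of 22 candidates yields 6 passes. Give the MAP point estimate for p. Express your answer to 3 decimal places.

The prior density ∝ p^10(1−p)^8 is the kernel of Beta(11, 9).
Data: 6 successes in 22 trials. The binomial likelihood contributes p^6(1−p)^16, so the posterior is Beta(11+6, 9+16) = Beta(17, 25).
For Beta(a, b) with a, b > 1 the mode is (a−1)/(a+b−2) = 16/40 ≈ 0.400.

p̂_MAP = 0.400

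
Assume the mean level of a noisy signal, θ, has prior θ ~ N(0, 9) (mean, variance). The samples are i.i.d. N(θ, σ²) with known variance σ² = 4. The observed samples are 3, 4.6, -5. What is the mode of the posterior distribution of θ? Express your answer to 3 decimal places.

n = 3; x̄ = (3 + 4.6 + (-5))/3 = 2.6/3 = 13/15 ≈ 0.8667.
For a Normal prior and Normal likelihood with known variance, the posterior is Normal; its mode equals its mean, the precision-weighted average.
Prior precision 1/σ₀² = 1/9; data precision n/σ² = 3/4 = 0.75.
θ̂ = ((1/9)·0 + 0.75·(13/15)) / (1/9 + 0.75) = 0.65/(31/36) = 117/155 ≈ 0.755.

θ̂_MAP = 0.755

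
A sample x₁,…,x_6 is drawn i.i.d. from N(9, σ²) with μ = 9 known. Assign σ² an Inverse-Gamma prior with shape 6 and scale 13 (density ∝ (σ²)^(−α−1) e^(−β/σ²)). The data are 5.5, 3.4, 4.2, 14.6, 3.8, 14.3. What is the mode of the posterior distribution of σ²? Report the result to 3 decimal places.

σ̂²_MAP = 8.957

Sum of squared deviations about the known mean: SS = (5.5−9)² + (3.4−9)² + (4.2−9)² + (14.6−9)² + (3.8−9)² + (14.3−9)² = 153.14.
The Normal likelihood contributes (σ²)^(−n/2) exp(−SS/(2σ²)), so the posterior is Inverse-Gamma(α + n/2, β + SS/2) = Inverse-Gamma(9, 89.57).
The mode of Inverse-Gamma(a, b) is b/(a+1) = 89.57/10 ≈ 8.957.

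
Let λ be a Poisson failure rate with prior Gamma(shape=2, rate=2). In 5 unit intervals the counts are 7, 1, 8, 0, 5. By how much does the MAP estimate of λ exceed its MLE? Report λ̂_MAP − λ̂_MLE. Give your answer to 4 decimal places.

Σxᵢ = 21. Posterior is Gamma(23, 7); MAP = (23−1)/7 = 22/7 ≈ 3.14286.
MLE = x̄ = 21/5 ≈ 4.20000.
Difference = 22/7 − 21/5 = -37/35 ≈ -1.0571.

MAP − MLE = -1.0571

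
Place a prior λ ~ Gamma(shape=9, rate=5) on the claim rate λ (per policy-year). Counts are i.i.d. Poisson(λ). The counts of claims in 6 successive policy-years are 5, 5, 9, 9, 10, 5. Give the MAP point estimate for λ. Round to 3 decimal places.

λ̂_MAP = 4.636

Σxᵢ = 5+5+9+9+10+5 = 43, with n = 6.
Posterior ∝ λ^8e^(−5λ) · λ^43e^(−6λ) = λ^51e^(−11λ), i.e. Gamma(shape=52, rate=11).
The mode of a Gamma(a, b) with a ≥ 1 (shape–rate) is (a−1)/b = 51/11 ≈ 4.636.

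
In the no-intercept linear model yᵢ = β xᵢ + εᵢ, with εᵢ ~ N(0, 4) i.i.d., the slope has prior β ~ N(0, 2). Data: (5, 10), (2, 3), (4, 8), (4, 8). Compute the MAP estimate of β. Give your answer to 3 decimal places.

log p(β | y) = −Σ(yᵢ − βxᵢ)²/(2·4) − β²/(2·2) + const.
Setting the derivative to zero: Σxᵢ(yᵢ − βxᵢ)/4 − β/2 = 0, so β = Σxᵢyᵢ / (Σxᵢ² + σ²/τ²).
Σxᵢyᵢ = 5·10 + 2·3 + 4·8 + 4·8 = 120; Σxᵢ² = 61; σ²/τ² = 2.
β̂_MAP = 120 / (61 + 2) = 120/63 ≈ 1.905.

β̂_MAP = 1.905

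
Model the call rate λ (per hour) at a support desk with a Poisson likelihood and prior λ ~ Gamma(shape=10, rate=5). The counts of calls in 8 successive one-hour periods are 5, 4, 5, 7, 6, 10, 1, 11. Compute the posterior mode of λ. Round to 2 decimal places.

λ̂_MAP = 4.46

Σxᵢ = 5+4+5+7+6+10+1+11 = 49, with n = 8.
Posterior ∝ λ^9e^(−5λ) · λ^49e^(−8λ) = λ^58e^(−13λ), i.e. Gamma(shape=59, rate=13).
The mode of a Gamma(a, b) with a ≥ 1 (shape–rate) is (a−1)/b = 58/13 ≈ 4.46.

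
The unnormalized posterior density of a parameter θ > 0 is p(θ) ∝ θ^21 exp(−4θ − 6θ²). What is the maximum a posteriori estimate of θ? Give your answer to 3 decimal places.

ℓ'(θ) = 21/θ − 4 − 12θ. Setting this to zero and multiplying by θ: 12θ² + 4θ − 21 = 0.
θ = (−4 + √(4² + 4·12·21)) / (2·12) = (−4 + √1024) / 24 = (−4 + 32)/24 = 7/6.
ℓ''(θ) = −21/θ² − 12 < 0, confirming a maximum.

θ̂_MAP = 1.167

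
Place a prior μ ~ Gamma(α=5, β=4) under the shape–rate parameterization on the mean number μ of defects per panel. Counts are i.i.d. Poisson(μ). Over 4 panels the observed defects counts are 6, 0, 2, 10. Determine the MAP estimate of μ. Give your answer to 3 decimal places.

Σxᵢ = 6+0+2+10 = 18, with n = 4.
Posterior ∝ μ^4e^(−4μ) · μ^18e^(−4μ) = μ^22e^(−8μ), i.e. Gamma(shape=23, rate=8).
The mode of a Gamma(a, b) with a ≥ 1 (shape–rate) is (a−1)/b = 22/8 ≈ 2.750.

μ̂_MAP = 2.750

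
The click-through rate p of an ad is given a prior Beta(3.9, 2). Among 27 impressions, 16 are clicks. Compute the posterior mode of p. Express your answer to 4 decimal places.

Prior: Beta(3.9, 2).
Data: 16 successes in 27 trials. The binomial likelihood contributes p^16(1−p)^11, so the posterior is Beta(3.9+16, 2+11) = Beta(19.9, 13).
For Beta(a, b) with a, b > 1 the mode is (a−1)/(a+b−2) = 18.9/30.9 ≈ 0.6117.

p̂_MAP = 0.6117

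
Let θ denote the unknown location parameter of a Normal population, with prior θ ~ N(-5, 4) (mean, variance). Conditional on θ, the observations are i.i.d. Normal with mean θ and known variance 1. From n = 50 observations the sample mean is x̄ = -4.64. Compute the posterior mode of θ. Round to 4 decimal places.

θ̂_MAP = -4.6418

n = 50, x̄ = -4.64.
For a Normal prior and Normal likelihood with known variance, the posterior is Normal; its mode equals its mean, the precision-weighted average.
Prior precision 1/σ₀² = 1/4 = 0.25; data precision n/σ² = 50/1 = 50.
θ̂ = (0.25·(-5) + 50·(-4.64)) / (0.25 + 50) = (-233.25)/50.25 = -311/67 ≈ -4.6418.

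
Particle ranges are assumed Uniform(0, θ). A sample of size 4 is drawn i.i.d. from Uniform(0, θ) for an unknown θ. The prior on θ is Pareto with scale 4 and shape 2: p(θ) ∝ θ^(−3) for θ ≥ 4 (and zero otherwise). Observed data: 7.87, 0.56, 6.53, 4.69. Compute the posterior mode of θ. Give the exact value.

The Uniform(0, θ) likelihood is θ^(−n) for θ ≥ max(xᵢ), zero otherwise. Here max(xᵢ) = 7.87.
Posterior ∝ θ^(−3) · θ^(−4) = θ^(−7) on θ ≥ max(4, 7.87) = 7.87.
This density is strictly decreasing in θ, so the posterior mode lies at the lower boundary of the support.

θ̂_MAP = 7.87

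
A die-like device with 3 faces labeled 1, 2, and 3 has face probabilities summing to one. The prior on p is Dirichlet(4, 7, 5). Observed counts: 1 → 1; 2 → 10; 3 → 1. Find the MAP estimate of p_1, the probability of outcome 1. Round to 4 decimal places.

MAP estimate: 0.1600

The posterior is Dirichlet(αᵢ + nᵢ) = Dirichlet(5, 17, 6).
For a Dirichlet(a₁,…,a_K) with all aᵢ > 1, the mode has j-th component (aⱼ − 1)/(Σaᵢ − K).
Here Σaᵢ = 28 and K = 3, so p_1 = (5 − 1)/(28 − 3) = 4/25 ≈ 0.1600.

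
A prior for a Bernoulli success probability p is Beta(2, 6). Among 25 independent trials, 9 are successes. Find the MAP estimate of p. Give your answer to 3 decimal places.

Prior: Beta(2, 6).
Data: 9 successes in 25 trials. The binomial likelihood contributes p^9(1−p)^16, so the posterior is Beta(2+9, 6+16) = Beta(11, 22).
For Beta(a, b) with a, b > 1 the mode is (a−1)/(a+b−2) = 10/31 ≈ 0.323.

p̂_MAP = 0.323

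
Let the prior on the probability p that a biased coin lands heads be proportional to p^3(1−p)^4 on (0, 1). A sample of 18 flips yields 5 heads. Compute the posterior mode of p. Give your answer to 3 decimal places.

p̂_MAP = 0.320

The prior density ∝ p^3(1−p)^4 is the kernel of Beta(4, 5).
Data: 5 successes in 18 trials. The binomial likelihood contributes p^5(1−p)^13, so the posterior is Beta(4+5, 5+13) = Beta(9, 18).
For Beta(a, b) with a, b > 1 the mode is (a−1)/(a+b−2) = 8/25 ≈ 0.320.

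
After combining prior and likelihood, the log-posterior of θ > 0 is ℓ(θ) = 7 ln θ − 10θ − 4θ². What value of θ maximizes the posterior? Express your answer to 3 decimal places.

ℓ'(θ) = 7/θ − 10 − 8θ. Setting this to zero and multiplying by θ: 8θ² + 10θ − 7 = 0.
θ = (−10 + √(10² + 4·8·7)) / (2·8) = (−10 + √324) / 16 = (−10 + 18)/16 = 1/2.
ℓ''(θ) = −7/θ² − 8 < 0, confirming a maximum.

θ̂_MAP = 0.500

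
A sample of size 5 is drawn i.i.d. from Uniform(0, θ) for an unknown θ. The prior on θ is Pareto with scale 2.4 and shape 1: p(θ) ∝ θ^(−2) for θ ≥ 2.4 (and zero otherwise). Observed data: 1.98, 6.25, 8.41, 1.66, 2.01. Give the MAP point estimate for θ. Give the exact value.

The Uniform(0, θ) likelihood is θ^(−n) for θ ≥ max(xᵢ), zero otherwise. Here max(xᵢ) = 8.41.
Posterior ∝ θ^(−2) · θ^(−5) = θ^(−7) on θ ≥ max(2.4, 8.41) = 8.41.
This density is strictly decreasing in θ, so the posterior mode lies at the lower boundary of the support.

θ̂_MAP = 8.41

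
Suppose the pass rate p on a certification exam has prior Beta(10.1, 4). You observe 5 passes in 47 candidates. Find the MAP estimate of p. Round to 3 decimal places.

p̂_MAP = 0.239

Prior: Beta(10.1, 4).
Data: 5 successes in 47 trials. The binomial likelihood contributes p^5(1−p)^42, so the posterior is Beta(10.1+5, 4+42) = Beta(15.1, 46).
For Beta(a, b) with a, b > 1 the mode is (a−1)/(a+b−2) = 14.1/59.1 ≈ 0.239.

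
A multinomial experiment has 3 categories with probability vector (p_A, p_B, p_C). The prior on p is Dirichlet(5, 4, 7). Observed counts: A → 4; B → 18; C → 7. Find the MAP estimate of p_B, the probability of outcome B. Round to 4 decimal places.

MAP estimate of p_B = 0.5000

The posterior is Dirichlet(αᵢ + nᵢ) = Dirichlet(9, 22, 14).
For a Dirichlet(a₁,…,a_K) with all aᵢ > 1, the mode has j-th component (aⱼ − 1)/(Σaᵢ − K).
Here Σaᵢ = 45 and K = 3, so p_B = (22 − 1)/(45 − 3) = 21/42 ≈ 0.5000.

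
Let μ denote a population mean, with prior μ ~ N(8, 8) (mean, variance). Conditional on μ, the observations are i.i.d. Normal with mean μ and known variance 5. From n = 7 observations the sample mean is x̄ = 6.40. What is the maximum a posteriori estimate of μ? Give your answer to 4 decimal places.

μ̂_MAP = 6.5311

n = 7, x̄ = 6.40.
For a Normal prior and Normal likelihood with known variance, the posterior is Normal; its mode equals its mean, the precision-weighted average.
Prior precision 1/σ₀² = 1/8 = 0.125; data precision n/σ² = 7/5 = 1.4.
μ̂ = (0.125·8 + 1.4·6.4) / (0.125 + 1.4) = 9.96/1.525 = 1992/305 ≈ 6.5311.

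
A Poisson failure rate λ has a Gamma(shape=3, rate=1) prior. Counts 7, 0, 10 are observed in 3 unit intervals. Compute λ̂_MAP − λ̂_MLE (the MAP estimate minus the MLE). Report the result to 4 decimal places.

MAP − MLE = -0.9167

Σxᵢ = 17. Posterior is Gamma(20, 4); MAP = (20−1)/4 = 19/4 ≈ 4.75000.
MLE = x̄ = 17/3 ≈ 5.66667.
Difference = 19/4 − 17/3 = -11/12 ≈ -0.9167.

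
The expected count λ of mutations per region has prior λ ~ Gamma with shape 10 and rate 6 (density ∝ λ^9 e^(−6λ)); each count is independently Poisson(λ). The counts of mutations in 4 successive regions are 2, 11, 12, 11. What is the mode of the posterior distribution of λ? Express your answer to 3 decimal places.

λ̂_MAP = 4.500

Σxᵢ = 2+11+12+11 = 36, with n = 4.
Posterior ∝ λ^9e^(−6λ) · λ^36e^(−4λ) = λ^45e^(−10λ), i.e. Gamma(shape=46, rate=10).
The mode of a Gamma(a, b) with a ≥ 1 (shape–rate) is (a−1)/b = 45/10 ≈ 4.500.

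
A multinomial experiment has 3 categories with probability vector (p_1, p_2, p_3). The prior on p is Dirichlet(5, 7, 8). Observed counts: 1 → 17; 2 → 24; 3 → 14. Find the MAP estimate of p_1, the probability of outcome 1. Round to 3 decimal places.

The posterior is Dirichlet(αᵢ + nᵢ) = Dirichlet(22, 31, 22).
For a Dirichlet(a₁,…,a_K) with all aᵢ > 1, the mode has j-th component (aⱼ − 1)/(Σaᵢ − K).
Here Σaᵢ = 75 and K = 3, so p_1 = (22 − 1)/(75 − 3) = 21/72 ≈ 0.292.

MAP estimate: 0.292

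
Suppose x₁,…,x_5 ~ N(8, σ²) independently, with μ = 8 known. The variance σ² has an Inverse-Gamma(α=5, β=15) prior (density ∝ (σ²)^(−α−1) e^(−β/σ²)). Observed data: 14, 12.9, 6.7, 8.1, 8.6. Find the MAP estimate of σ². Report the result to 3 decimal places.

σ̂²_MAP = 5.416

Sum of squared deviations about the known mean: SS = (14−8)² + (12.9−8)² + (6.7−8)² + (8.1−8)² + (8.6−8)² = 62.07.
The Normal likelihood contributes (σ²)^(−n/2) exp(−SS/(2σ²)), so the posterior is Inverse-Gamma(α + n/2, β + SS/2) = Inverse-Gamma(7.5, 46.035).
The mode of Inverse-Gamma(a, b) is b/(a+1) = 46.035/8.5 ≈ 5.416.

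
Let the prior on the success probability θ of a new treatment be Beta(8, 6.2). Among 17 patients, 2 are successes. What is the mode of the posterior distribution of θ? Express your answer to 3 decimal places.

θ̂_MAP = 0.308

Prior: Beta(8, 6.2).
Data: 2 successes in 17 trials. The binomial likelihood contributes θ^2(1−θ)^15, so the posterior is Beta(8+2, 6.2+15) = Beta(10, 21.2).
For Beta(a, b) with a, b > 1 the mode is (a−1)/(a+b−2) = 9/29.2 ≈ 0.308.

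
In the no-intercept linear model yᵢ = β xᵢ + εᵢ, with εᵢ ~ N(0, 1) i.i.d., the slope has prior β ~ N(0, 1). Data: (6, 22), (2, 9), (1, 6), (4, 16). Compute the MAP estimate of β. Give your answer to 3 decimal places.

β̂_MAP = 3.793

log p(β | y) = −Σ(yᵢ − βxᵢ)²/(2·1) − β²/(2·1) + const.
Setting the derivative to zero: Σxᵢ(yᵢ − βxᵢ)/1 − β/1 = 0, so β = Σxᵢyᵢ / (Σxᵢ² + σ²/τ²).
Σxᵢyᵢ = 6·22 + 2·9 + 1·6 + 4·16 = 220; Σxᵢ² = 57; σ²/τ² = 1.
β̂_MAP = 220 / (57 + 1) = 220/58 ≈ 3.793.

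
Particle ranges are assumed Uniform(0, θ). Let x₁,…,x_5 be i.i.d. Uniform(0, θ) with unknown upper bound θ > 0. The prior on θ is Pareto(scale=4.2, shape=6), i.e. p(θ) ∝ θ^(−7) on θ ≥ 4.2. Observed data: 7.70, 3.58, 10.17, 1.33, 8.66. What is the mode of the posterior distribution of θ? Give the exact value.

The Uniform(0, θ) likelihood is θ^(−n) for θ ≥ max(xᵢ), zero otherwise. Here max(xᵢ) = 10.17.
Posterior ∝ θ^(−7) · θ^(−5) = θ^(−12) on θ ≥ max(4.2, 10.17) = 10.17.
This density is strictly decreasing in θ, so the posterior mode lies at the lower boundary of the support.

θ̂_MAP = 10.17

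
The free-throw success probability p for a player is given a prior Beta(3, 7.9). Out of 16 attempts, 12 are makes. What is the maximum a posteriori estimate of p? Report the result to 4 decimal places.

p̂_MAP = 0.5622

Prior: Beta(3, 7.9).
Data: 12 successes in 16 trials. The binomial likelihood contributes p^12(1−p)^4, so the posterior is Beta(3+12, 7.9+4) = Beta(15, 11.9).
For Beta(a, b) with a, b > 1 the mode is (a−1)/(a+b−2) = 14/24.9 ≈ 0.5622.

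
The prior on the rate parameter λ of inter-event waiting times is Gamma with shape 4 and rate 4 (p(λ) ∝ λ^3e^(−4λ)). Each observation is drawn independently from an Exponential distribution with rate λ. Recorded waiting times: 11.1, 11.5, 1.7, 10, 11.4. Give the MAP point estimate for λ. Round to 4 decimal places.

The Exponential(rate=λ) likelihood is ∝ λ^n e^(−λΣtᵢ). Here n = 5 and Σtᵢ = 11.1 + 11.5 + 1.7 + 10 + 11.4 = 45.7.
Posterior ∝ λ^3e^(−4λ) · λ^5e^(−45.7λ) = λ^8e^(−49.7λ), i.e. Gamma(9, 49.7).
Mode = (a−1)/b = 8/49.7 ≈ 0.1610.

λ̂_MAP = 0.1610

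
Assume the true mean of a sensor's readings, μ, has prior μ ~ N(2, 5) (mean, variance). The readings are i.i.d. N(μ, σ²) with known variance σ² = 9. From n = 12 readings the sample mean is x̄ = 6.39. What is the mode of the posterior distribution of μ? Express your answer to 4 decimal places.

μ̂_MAP = 5.8174

n = 12, x̄ = 6.39.
For a Normal prior and Normal likelihood with known variance, the posterior is Normal; its mode equals its mean, the precision-weighted average.
Prior precision 1/σ₀² = 1/5 = 0.2; data precision n/σ² = 12/9 = 4/3.
μ̂ = (0.2·2 + (4/3)·6.39) / (0.2 + 4/3) = 8.92/(23/15) = 669/115 ≈ 5.8174.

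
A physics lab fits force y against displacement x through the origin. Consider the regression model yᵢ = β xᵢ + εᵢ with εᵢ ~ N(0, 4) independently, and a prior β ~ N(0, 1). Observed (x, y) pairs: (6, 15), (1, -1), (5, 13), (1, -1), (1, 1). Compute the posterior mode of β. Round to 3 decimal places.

β̂_MAP = 2.265

log p(β | y) = −Σ(yᵢ − βxᵢ)²/(2·4) − β²/(2·1) + const.
Setting the derivative to zero: Σxᵢ(yᵢ − βxᵢ)/4 − β/1 = 0, so β = Σxᵢyᵢ / (Σxᵢ² + σ²/τ²).
Σxᵢyᵢ = 6·15 + 1·(-1) + 5·13 + 1·(-1) + 1·1 = 154; Σxᵢ² = 64; σ²/τ² = 4.
β̂_MAP = 154 / (64 + 4) = 154/68 ≈ 2.265.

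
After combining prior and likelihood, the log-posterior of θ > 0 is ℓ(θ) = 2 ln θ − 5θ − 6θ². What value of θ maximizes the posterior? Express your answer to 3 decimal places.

ℓ'(θ) = 2/θ − 5 − 12θ. Setting this to zero and multiplying by θ: 12θ² + 5θ − 2 = 0.
θ = (−5 + √(5² + 4·12·2)) / (2·12) = (−5 + √121) / 24 = (−5 + 11)/24 = 1/4.
ℓ''(θ) = −2/θ² − 12 < 0, confirming a maximum.

θ̂_MAP = 0.250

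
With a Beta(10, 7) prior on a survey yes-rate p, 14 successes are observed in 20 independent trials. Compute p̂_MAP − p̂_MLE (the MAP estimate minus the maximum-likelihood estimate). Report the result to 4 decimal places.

MAP − MLE = -0.0429

Posterior is Beta(24, 13); MAP = (24−1)/(37−2) = 23/35 ≈ 0.65714.
MLE ignores the prior: p̂_MLE = k/n = 14/20 ≈ 0.70000.
Difference = 23/35 − 14/20 = -3/70 ≈ -0.0429.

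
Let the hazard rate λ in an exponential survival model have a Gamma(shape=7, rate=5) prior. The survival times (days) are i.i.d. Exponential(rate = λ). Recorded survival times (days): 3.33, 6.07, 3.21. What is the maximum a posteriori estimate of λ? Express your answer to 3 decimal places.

The Exponential(rate=λ) likelihood is ∝ λ^n e^(−λΣtᵢ). Here n = 3 and Σtᵢ = 3.33 + 6.07 + 3.21 = 12.61.
Posterior ∝ λ^6e^(−5λ) · λ^3e^(−12.61λ) = λ^9e^(−17.61λ), i.e. Gamma(10, 17.61).
Mode = (a−1)/b = 9/17.61 ≈ 0.511.

λ̂_MAP = 0.511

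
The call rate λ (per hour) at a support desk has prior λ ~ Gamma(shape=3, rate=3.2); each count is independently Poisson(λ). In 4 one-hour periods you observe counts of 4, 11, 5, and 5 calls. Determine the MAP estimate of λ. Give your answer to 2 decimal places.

λ̂_MAP = 3.75

Σxᵢ = 4+11+5+5 = 25, with n = 4.
Posterior ∝ λ^2e^(−3.2λ) · λ^25e^(−4λ) = λ^27e^(−7.2λ), i.e. Gamma(shape=28, rate=7.2).
The mode of a Gamma(a, b) with a ≥ 1 (shape–rate) is (a−1)/b = 27/7.2 ≈ 3.75.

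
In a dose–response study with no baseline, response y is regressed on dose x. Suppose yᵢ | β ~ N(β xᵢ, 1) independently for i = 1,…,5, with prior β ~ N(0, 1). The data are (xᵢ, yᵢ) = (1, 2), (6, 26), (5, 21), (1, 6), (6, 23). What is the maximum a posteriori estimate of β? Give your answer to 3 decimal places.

β̂_MAP = 4.070

log p(β | y) = −Σ(yᵢ − βxᵢ)²/(2·1) − β²/(2·1) + const.
Setting the derivative to zero: Σxᵢ(yᵢ − βxᵢ)/1 − β/1 = 0, so β = Σxᵢyᵢ / (Σxᵢ² + σ²/τ²).
Σxᵢyᵢ = 1·2 + 6·26 + 5·21 + 1·6 + 6·23 = 407; Σxᵢ² = 99; σ²/τ² = 1.
β̂_MAP = 407 / (99 + 1) = 407/100 ≈ 4.070.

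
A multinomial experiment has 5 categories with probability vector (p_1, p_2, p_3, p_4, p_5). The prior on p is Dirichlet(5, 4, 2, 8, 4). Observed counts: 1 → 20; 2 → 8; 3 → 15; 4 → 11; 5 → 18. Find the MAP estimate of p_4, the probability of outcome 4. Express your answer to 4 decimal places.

MAP estimate: 0.2000

The posterior is Dirichlet(αᵢ + nᵢ) = Dirichlet(25, 12, 17, 19, 22).
For a Dirichlet(a₁,…,a_K) with all aᵢ > 1, the mode has j-th component (aⱼ − 1)/(Σaᵢ − K).
Here Σaᵢ = 95 and K = 5, so p_4 = (19 − 1)/(95 − 5) = 18/90 ≈ 0.2000.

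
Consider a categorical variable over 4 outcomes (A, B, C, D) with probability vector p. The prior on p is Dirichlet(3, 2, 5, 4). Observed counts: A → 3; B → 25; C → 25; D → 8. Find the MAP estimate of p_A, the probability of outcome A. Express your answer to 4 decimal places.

MAP estimate of p_A = 0.0704

The posterior is Dirichlet(αᵢ + nᵢ) = Dirichlet(6, 27, 30, 12).
For a Dirichlet(a₁,…,a_K) with all aᵢ > 1, the mode has j-th component (aⱼ − 1)/(Σaᵢ − K).
Here Σaᵢ = 75 and K = 4, so p_A = (6 − 1)/(75 − 4) = 5/71 ≈ 0.0704.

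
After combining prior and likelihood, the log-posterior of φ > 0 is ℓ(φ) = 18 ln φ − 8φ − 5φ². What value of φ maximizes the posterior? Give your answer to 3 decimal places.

ℓ'(φ) = 18/φ − 8 − 10φ. Setting this to zero and multiplying by φ: 10φ² + 8φ − 18 = 0.
φ = (−8 + √(8² + 4·10·18)) / (2·10) = (−8 + √784) / 20 = (−8 + 28)/20 = 1.
ℓ''(φ) = −18/φ² − 10 < 0, confirming a maximum.

φ̂_MAP = 1.000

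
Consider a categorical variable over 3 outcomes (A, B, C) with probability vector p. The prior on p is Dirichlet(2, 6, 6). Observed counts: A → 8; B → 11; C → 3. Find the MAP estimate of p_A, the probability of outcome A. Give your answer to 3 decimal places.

The posterior is Dirichlet(αᵢ + nᵢ) = Dirichlet(10, 17, 9).
For a Dirichlet(a₁,…,a_K) with all aᵢ > 1, the mode has j-th component (aⱼ − 1)/(Σaᵢ − K).
Here Σaᵢ = 36 and K = 3, so p_A = (10 − 1)/(36 − 3) = 9/33 ≈ 0.273.

MAP estimate of p_A = 0.273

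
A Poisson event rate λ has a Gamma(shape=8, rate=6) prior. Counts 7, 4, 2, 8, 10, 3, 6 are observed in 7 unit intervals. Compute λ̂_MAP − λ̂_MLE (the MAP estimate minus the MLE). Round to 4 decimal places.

Σxᵢ = 40. Posterior is Gamma(48, 13); MAP = (48−1)/13 = 47/13 ≈ 3.61538.
MLE = x̄ = 40/7 ≈ 5.71429.
Difference = 47/13 − 40/7 = -191/91 ≈ -2.0989.

MAP − MLE = -2.0989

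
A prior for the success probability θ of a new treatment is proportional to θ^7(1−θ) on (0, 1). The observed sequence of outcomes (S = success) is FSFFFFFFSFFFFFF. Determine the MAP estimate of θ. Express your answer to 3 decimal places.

The prior density ∝ θ^7(1−θ)^1 is the kernel of Beta(8, 2).
Data: 2 successes in 15 trials (from the sequence). The binomial likelihood contributes θ^2(1−θ)^13, so the posterior is Beta(8+2, 2+13) = Beta(10, 15).
For Beta(a, b) with a, b > 1 the mode is (a−1)/(a+b−2) = 9/23 ≈ 0.391.

θ̂_MAP = 0.391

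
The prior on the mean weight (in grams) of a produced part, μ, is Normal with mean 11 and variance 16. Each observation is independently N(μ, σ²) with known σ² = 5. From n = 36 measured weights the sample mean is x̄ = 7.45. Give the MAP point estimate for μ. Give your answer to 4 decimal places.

μ̂_MAP = 7.4806

n = 36, x̄ = 7.45.
For a Normal prior and Normal likelihood with known variance, the posterior is Normal; its mode equals its mean, the precision-weighted average.
Prior precision 1/σ₀² = 1/16 = 0.0625; data precision n/σ² = 36/5 = 7.2.
μ̂ = (0.0625·11 + 7.2·7.45) / (0.0625 + 7.2) = 54.3275/7.2625 = 21731/2905 ≈ 7.4806.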